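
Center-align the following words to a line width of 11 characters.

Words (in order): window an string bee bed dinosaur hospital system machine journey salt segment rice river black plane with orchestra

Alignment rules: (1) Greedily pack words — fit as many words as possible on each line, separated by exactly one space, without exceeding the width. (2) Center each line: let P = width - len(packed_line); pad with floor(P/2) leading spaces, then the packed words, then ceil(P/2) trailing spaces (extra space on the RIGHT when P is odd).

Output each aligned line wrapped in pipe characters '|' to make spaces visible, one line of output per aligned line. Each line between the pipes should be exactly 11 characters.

Answer: | window an |
|string bee |
|    bed    |
| dinosaur  |
| hospital  |
|  system   |
|  machine  |
|  journey  |
|   salt    |
|  segment  |
|rice river |
|black plane|
|   with    |
| orchestra |

Derivation:
Line 1: ['window', 'an'] (min_width=9, slack=2)
Line 2: ['string', 'bee'] (min_width=10, slack=1)
Line 3: ['bed'] (min_width=3, slack=8)
Line 4: ['dinosaur'] (min_width=8, slack=3)
Line 5: ['hospital'] (min_width=8, slack=3)
Line 6: ['system'] (min_width=6, slack=5)
Line 7: ['machine'] (min_width=7, slack=4)
Line 8: ['journey'] (min_width=7, slack=4)
Line 9: ['salt'] (min_width=4, slack=7)
Line 10: ['segment'] (min_width=7, slack=4)
Line 11: ['rice', 'river'] (min_width=10, slack=1)
Line 12: ['black', 'plane'] (min_width=11, slack=0)
Line 13: ['with'] (min_width=4, slack=7)
Line 14: ['orchestra'] (min_width=9, slack=2)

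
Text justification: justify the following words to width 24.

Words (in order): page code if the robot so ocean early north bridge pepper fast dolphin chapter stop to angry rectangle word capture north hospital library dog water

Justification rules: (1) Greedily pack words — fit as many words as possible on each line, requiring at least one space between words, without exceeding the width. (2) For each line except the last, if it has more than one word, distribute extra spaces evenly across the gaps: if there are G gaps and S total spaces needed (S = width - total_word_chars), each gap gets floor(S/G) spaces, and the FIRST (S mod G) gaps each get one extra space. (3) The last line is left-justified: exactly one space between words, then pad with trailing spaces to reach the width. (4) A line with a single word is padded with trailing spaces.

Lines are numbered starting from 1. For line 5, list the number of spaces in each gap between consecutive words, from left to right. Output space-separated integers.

Line 1: ['page', 'code', 'if', 'the', 'robot'] (min_width=22, slack=2)
Line 2: ['so', 'ocean', 'early', 'north'] (min_width=20, slack=4)
Line 3: ['bridge', 'pepper', 'fast'] (min_width=18, slack=6)
Line 4: ['dolphin', 'chapter', 'stop', 'to'] (min_width=23, slack=1)
Line 5: ['angry', 'rectangle', 'word'] (min_width=20, slack=4)
Line 6: ['capture', 'north', 'hospital'] (min_width=22, slack=2)
Line 7: ['library', 'dog', 'water'] (min_width=17, slack=7)

Answer: 3 3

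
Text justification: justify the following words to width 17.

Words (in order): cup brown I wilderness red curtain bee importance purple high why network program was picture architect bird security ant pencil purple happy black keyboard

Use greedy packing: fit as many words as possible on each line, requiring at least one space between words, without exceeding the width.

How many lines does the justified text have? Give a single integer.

Line 1: ['cup', 'brown', 'I'] (min_width=11, slack=6)
Line 2: ['wilderness', 'red'] (min_width=14, slack=3)
Line 3: ['curtain', 'bee'] (min_width=11, slack=6)
Line 4: ['importance', 'purple'] (min_width=17, slack=0)
Line 5: ['high', 'why', 'network'] (min_width=16, slack=1)
Line 6: ['program', 'was'] (min_width=11, slack=6)
Line 7: ['picture', 'architect'] (min_width=17, slack=0)
Line 8: ['bird', 'security', 'ant'] (min_width=17, slack=0)
Line 9: ['pencil', 'purple'] (min_width=13, slack=4)
Line 10: ['happy', 'black'] (min_width=11, slack=6)
Line 11: ['keyboard'] (min_width=8, slack=9)
Total lines: 11

Answer: 11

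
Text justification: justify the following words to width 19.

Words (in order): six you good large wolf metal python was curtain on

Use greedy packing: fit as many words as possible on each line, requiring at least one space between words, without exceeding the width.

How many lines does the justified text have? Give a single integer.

Answer: 3

Derivation:
Line 1: ['six', 'you', 'good', 'large'] (min_width=18, slack=1)
Line 2: ['wolf', 'metal', 'python'] (min_width=17, slack=2)
Line 3: ['was', 'curtain', 'on'] (min_width=14, slack=5)
Total lines: 3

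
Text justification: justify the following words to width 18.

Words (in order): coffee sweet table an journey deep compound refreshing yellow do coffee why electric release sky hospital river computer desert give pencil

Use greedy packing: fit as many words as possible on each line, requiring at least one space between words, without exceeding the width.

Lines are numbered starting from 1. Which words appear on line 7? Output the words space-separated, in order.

Answer: sky hospital river

Derivation:
Line 1: ['coffee', 'sweet', 'table'] (min_width=18, slack=0)
Line 2: ['an', 'journey', 'deep'] (min_width=15, slack=3)
Line 3: ['compound'] (min_width=8, slack=10)
Line 4: ['refreshing', 'yellow'] (min_width=17, slack=1)
Line 5: ['do', 'coffee', 'why'] (min_width=13, slack=5)
Line 6: ['electric', 'release'] (min_width=16, slack=2)
Line 7: ['sky', 'hospital', 'river'] (min_width=18, slack=0)
Line 8: ['computer', 'desert'] (min_width=15, slack=3)
Line 9: ['give', 'pencil'] (min_width=11, slack=7)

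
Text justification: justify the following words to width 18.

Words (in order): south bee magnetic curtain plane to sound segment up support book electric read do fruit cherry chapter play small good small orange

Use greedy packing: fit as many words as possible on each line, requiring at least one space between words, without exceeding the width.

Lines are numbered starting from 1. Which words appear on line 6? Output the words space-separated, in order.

Line 1: ['south', 'bee', 'magnetic'] (min_width=18, slack=0)
Line 2: ['curtain', 'plane', 'to'] (min_width=16, slack=2)
Line 3: ['sound', 'segment', 'up'] (min_width=16, slack=2)
Line 4: ['support', 'book'] (min_width=12, slack=6)
Line 5: ['electric', 'read', 'do'] (min_width=16, slack=2)
Line 6: ['fruit', 'cherry'] (min_width=12, slack=6)
Line 7: ['chapter', 'play', 'small'] (min_width=18, slack=0)
Line 8: ['good', 'small', 'orange'] (min_width=17, slack=1)

Answer: fruit cherry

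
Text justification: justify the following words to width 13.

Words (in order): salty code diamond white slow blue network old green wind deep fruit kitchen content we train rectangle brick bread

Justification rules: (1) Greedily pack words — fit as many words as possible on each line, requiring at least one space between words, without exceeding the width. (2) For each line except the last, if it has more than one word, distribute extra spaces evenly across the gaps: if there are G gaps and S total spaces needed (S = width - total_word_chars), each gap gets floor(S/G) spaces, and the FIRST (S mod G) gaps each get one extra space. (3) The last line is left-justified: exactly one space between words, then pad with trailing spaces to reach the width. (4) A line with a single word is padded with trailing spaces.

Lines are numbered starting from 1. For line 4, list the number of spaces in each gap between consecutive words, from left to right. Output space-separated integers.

Line 1: ['salty', 'code'] (min_width=10, slack=3)
Line 2: ['diamond', 'white'] (min_width=13, slack=0)
Line 3: ['slow', 'blue'] (min_width=9, slack=4)
Line 4: ['network', 'old'] (min_width=11, slack=2)
Line 5: ['green', 'wind'] (min_width=10, slack=3)
Line 6: ['deep', 'fruit'] (min_width=10, slack=3)
Line 7: ['kitchen'] (min_width=7, slack=6)
Line 8: ['content', 'we'] (min_width=10, slack=3)
Line 9: ['train'] (min_width=5, slack=8)
Line 10: ['rectangle'] (min_width=9, slack=4)
Line 11: ['brick', 'bread'] (min_width=11, slack=2)

Answer: 3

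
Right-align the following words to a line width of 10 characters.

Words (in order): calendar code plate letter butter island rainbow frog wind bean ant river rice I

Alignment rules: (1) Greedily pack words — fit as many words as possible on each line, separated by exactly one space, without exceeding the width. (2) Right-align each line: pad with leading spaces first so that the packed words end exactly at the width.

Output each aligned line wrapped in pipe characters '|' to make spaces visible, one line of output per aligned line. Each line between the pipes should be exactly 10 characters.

Line 1: ['calendar'] (min_width=8, slack=2)
Line 2: ['code', 'plate'] (min_width=10, slack=0)
Line 3: ['letter'] (min_width=6, slack=4)
Line 4: ['butter'] (min_width=6, slack=4)
Line 5: ['island'] (min_width=6, slack=4)
Line 6: ['rainbow'] (min_width=7, slack=3)
Line 7: ['frog', 'wind'] (min_width=9, slack=1)
Line 8: ['bean', 'ant'] (min_width=8, slack=2)
Line 9: ['river', 'rice'] (min_width=10, slack=0)
Line 10: ['I'] (min_width=1, slack=9)

Answer: |  calendar|
|code plate|
|    letter|
|    butter|
|    island|
|   rainbow|
| frog wind|
|  bean ant|
|river rice|
|         I|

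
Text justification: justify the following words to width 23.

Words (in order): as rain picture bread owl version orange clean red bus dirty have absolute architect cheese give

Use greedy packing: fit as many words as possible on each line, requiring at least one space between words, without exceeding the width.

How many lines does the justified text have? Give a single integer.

Line 1: ['as', 'rain', 'picture', 'bread'] (min_width=21, slack=2)
Line 2: ['owl', 'version', 'orange'] (min_width=18, slack=5)
Line 3: ['clean', 'red', 'bus', 'dirty'] (min_width=19, slack=4)
Line 4: ['have', 'absolute', 'architect'] (min_width=23, slack=0)
Line 5: ['cheese', 'give'] (min_width=11, slack=12)
Total lines: 5

Answer: 5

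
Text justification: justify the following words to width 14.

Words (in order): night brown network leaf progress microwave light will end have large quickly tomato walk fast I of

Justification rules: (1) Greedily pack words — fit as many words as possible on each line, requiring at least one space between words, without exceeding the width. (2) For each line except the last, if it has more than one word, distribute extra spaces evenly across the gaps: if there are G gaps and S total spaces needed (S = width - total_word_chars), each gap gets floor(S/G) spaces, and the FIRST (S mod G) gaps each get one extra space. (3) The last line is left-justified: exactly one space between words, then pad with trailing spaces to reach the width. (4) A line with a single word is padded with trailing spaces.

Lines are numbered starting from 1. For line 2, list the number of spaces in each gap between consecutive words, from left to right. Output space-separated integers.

Line 1: ['night', 'brown'] (min_width=11, slack=3)
Line 2: ['network', 'leaf'] (min_width=12, slack=2)
Line 3: ['progress'] (min_width=8, slack=6)
Line 4: ['microwave'] (min_width=9, slack=5)
Line 5: ['light', 'will', 'end'] (min_width=14, slack=0)
Line 6: ['have', 'large'] (min_width=10, slack=4)
Line 7: ['quickly', 'tomato'] (min_width=14, slack=0)
Line 8: ['walk', 'fast', 'I', 'of'] (min_width=14, slack=0)

Answer: 3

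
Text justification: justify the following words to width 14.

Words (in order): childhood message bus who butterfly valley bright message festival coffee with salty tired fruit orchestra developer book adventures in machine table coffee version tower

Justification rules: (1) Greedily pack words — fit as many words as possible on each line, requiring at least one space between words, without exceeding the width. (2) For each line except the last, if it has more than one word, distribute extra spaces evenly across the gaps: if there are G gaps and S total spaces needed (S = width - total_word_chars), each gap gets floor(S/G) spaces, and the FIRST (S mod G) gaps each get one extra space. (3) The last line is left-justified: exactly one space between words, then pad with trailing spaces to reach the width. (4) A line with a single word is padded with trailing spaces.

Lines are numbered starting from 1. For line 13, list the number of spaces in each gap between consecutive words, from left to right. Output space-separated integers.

Answer: 2

Derivation:
Line 1: ['childhood'] (min_width=9, slack=5)
Line 2: ['message', 'bus'] (min_width=11, slack=3)
Line 3: ['who', 'butterfly'] (min_width=13, slack=1)
Line 4: ['valley', 'bright'] (min_width=13, slack=1)
Line 5: ['message'] (min_width=7, slack=7)
Line 6: ['festival'] (min_width=8, slack=6)
Line 7: ['coffee', 'with'] (min_width=11, slack=3)
Line 8: ['salty', 'tired'] (min_width=11, slack=3)
Line 9: ['fruit'] (min_width=5, slack=9)
Line 10: ['orchestra'] (min_width=9, slack=5)
Line 11: ['developer', 'book'] (min_width=14, slack=0)
Line 12: ['adventures', 'in'] (min_width=13, slack=1)
Line 13: ['machine', 'table'] (min_width=13, slack=1)
Line 14: ['coffee', 'version'] (min_width=14, slack=0)
Line 15: ['tower'] (min_width=5, slack=9)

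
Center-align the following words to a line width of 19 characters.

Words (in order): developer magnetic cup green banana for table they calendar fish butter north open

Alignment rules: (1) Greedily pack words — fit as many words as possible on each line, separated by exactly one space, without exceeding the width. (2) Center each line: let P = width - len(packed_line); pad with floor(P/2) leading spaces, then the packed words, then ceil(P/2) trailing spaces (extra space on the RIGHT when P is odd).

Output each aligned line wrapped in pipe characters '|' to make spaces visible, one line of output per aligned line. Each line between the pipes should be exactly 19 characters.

Answer: |developer magnetic |
| cup green banana  |
|  for table they   |
|   calendar fish   |
| butter north open |

Derivation:
Line 1: ['developer', 'magnetic'] (min_width=18, slack=1)
Line 2: ['cup', 'green', 'banana'] (min_width=16, slack=3)
Line 3: ['for', 'table', 'they'] (min_width=14, slack=5)
Line 4: ['calendar', 'fish'] (min_width=13, slack=6)
Line 5: ['butter', 'north', 'open'] (min_width=17, slack=2)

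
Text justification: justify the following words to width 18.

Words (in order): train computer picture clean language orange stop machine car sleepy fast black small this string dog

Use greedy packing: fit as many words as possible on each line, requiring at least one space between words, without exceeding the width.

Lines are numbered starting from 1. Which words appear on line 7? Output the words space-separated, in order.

Answer: dog

Derivation:
Line 1: ['train', 'computer'] (min_width=14, slack=4)
Line 2: ['picture', 'clean'] (min_width=13, slack=5)
Line 3: ['language', 'orange'] (min_width=15, slack=3)
Line 4: ['stop', 'machine', 'car'] (min_width=16, slack=2)
Line 5: ['sleepy', 'fast', 'black'] (min_width=17, slack=1)
Line 6: ['small', 'this', 'string'] (min_width=17, slack=1)
Line 7: ['dog'] (min_width=3, slack=15)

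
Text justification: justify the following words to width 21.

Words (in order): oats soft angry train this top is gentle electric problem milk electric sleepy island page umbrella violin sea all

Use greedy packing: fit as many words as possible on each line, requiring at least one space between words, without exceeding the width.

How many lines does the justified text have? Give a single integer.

Line 1: ['oats', 'soft', 'angry', 'train'] (min_width=21, slack=0)
Line 2: ['this', 'top', 'is', 'gentle'] (min_width=18, slack=3)
Line 3: ['electric', 'problem', 'milk'] (min_width=21, slack=0)
Line 4: ['electric', 'sleepy'] (min_width=15, slack=6)
Line 5: ['island', 'page', 'umbrella'] (min_width=20, slack=1)
Line 6: ['violin', 'sea', 'all'] (min_width=14, slack=7)
Total lines: 6

Answer: 6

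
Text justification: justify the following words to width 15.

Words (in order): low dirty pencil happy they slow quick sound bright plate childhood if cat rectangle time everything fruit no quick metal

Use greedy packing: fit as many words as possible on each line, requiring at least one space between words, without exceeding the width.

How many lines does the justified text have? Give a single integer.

Answer: 10

Derivation:
Line 1: ['low', 'dirty'] (min_width=9, slack=6)
Line 2: ['pencil', 'happy'] (min_width=12, slack=3)
Line 3: ['they', 'slow', 'quick'] (min_width=15, slack=0)
Line 4: ['sound', 'bright'] (min_width=12, slack=3)
Line 5: ['plate', 'childhood'] (min_width=15, slack=0)
Line 6: ['if', 'cat'] (min_width=6, slack=9)
Line 7: ['rectangle', 'time'] (min_width=14, slack=1)
Line 8: ['everything'] (min_width=10, slack=5)
Line 9: ['fruit', 'no', 'quick'] (min_width=14, slack=1)
Line 10: ['metal'] (min_width=5, slack=10)
Total lines: 10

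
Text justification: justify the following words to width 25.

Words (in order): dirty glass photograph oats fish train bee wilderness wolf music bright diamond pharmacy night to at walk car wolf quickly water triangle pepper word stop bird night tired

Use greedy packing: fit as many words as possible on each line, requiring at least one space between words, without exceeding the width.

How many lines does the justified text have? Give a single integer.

Answer: 8

Derivation:
Line 1: ['dirty', 'glass', 'photograph'] (min_width=22, slack=3)
Line 2: ['oats', 'fish', 'train', 'bee'] (min_width=19, slack=6)
Line 3: ['wilderness', 'wolf', 'music'] (min_width=21, slack=4)
Line 4: ['bright', 'diamond', 'pharmacy'] (min_width=23, slack=2)
Line 5: ['night', 'to', 'at', 'walk', 'car', 'wolf'] (min_width=25, slack=0)
Line 6: ['quickly', 'water', 'triangle'] (min_width=22, slack=3)
Line 7: ['pepper', 'word', 'stop', 'bird'] (min_width=21, slack=4)
Line 8: ['night', 'tired'] (min_width=11, slack=14)
Total lines: 8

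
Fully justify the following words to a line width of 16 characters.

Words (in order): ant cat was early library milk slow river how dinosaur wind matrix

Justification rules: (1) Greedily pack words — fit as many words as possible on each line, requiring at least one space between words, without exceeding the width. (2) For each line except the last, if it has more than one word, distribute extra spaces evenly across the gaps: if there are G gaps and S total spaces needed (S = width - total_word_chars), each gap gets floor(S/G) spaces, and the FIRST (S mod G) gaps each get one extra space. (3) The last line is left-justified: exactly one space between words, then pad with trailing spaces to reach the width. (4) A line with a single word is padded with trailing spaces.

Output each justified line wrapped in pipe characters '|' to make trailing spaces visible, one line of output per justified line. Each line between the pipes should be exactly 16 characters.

Answer: |ant    cat   was|
|early    library|
|milk  slow river|
|how     dinosaur|
|wind matrix     |

Derivation:
Line 1: ['ant', 'cat', 'was'] (min_width=11, slack=5)
Line 2: ['early', 'library'] (min_width=13, slack=3)
Line 3: ['milk', 'slow', 'river'] (min_width=15, slack=1)
Line 4: ['how', 'dinosaur'] (min_width=12, slack=4)
Line 5: ['wind', 'matrix'] (min_width=11, slack=5)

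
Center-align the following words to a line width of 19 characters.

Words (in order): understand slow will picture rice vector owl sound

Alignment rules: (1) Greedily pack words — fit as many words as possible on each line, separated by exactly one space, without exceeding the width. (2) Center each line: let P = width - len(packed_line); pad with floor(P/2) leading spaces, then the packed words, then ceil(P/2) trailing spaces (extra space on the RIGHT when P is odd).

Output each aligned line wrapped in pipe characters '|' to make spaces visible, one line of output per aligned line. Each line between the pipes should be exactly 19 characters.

Line 1: ['understand', 'slow'] (min_width=15, slack=4)
Line 2: ['will', 'picture', 'rice'] (min_width=17, slack=2)
Line 3: ['vector', 'owl', 'sound'] (min_width=16, slack=3)

Answer: |  understand slow  |
| will picture rice |
| vector owl sound  |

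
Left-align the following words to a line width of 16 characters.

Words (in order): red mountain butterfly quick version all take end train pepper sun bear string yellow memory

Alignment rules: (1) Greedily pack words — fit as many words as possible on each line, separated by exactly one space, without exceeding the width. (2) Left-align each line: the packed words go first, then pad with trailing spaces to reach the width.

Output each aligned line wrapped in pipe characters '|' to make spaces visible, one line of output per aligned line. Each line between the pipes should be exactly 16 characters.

Line 1: ['red', 'mountain'] (min_width=12, slack=4)
Line 2: ['butterfly', 'quick'] (min_width=15, slack=1)
Line 3: ['version', 'all', 'take'] (min_width=16, slack=0)
Line 4: ['end', 'train', 'pepper'] (min_width=16, slack=0)
Line 5: ['sun', 'bear', 'string'] (min_width=15, slack=1)
Line 6: ['yellow', 'memory'] (min_width=13, slack=3)

Answer: |red mountain    |
|butterfly quick |
|version all take|
|end train pepper|
|sun bear string |
|yellow memory   |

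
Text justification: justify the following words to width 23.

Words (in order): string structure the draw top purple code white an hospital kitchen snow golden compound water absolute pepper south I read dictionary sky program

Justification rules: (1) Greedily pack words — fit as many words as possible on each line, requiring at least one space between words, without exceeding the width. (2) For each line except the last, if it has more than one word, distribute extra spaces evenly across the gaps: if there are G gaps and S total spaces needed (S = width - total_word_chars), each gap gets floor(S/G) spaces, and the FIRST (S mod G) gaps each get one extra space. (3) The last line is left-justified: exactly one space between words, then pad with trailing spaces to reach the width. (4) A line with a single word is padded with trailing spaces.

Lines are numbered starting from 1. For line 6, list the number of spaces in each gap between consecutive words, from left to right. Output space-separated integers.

Line 1: ['string', 'structure', 'the'] (min_width=20, slack=3)
Line 2: ['draw', 'top', 'purple', 'code'] (min_width=20, slack=3)
Line 3: ['white', 'an', 'hospital'] (min_width=17, slack=6)
Line 4: ['kitchen', 'snow', 'golden'] (min_width=19, slack=4)
Line 5: ['compound', 'water', 'absolute'] (min_width=23, slack=0)
Line 6: ['pepper', 'south', 'I', 'read'] (min_width=19, slack=4)
Line 7: ['dictionary', 'sky', 'program'] (min_width=22, slack=1)

Answer: 3 2 2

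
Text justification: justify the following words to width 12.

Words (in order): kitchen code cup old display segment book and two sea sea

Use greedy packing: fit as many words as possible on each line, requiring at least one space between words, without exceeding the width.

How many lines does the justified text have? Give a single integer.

Line 1: ['kitchen', 'code'] (min_width=12, slack=0)
Line 2: ['cup', 'old'] (min_width=7, slack=5)
Line 3: ['display'] (min_width=7, slack=5)
Line 4: ['segment', 'book'] (min_width=12, slack=0)
Line 5: ['and', 'two', 'sea'] (min_width=11, slack=1)
Line 6: ['sea'] (min_width=3, slack=9)
Total lines: 6

Answer: 6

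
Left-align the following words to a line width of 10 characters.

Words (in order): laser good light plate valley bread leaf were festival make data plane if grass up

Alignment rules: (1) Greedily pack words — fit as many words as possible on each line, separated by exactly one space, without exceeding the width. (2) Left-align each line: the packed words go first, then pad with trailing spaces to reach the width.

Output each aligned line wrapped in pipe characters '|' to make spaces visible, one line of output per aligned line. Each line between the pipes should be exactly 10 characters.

Answer: |laser good|
|light     |
|plate     |
|valley    |
|bread leaf|
|were      |
|festival  |
|make data |
|plane if  |
|grass up  |

Derivation:
Line 1: ['laser', 'good'] (min_width=10, slack=0)
Line 2: ['light'] (min_width=5, slack=5)
Line 3: ['plate'] (min_width=5, slack=5)
Line 4: ['valley'] (min_width=6, slack=4)
Line 5: ['bread', 'leaf'] (min_width=10, slack=0)
Line 6: ['were'] (min_width=4, slack=6)
Line 7: ['festival'] (min_width=8, slack=2)
Line 8: ['make', 'data'] (min_width=9, slack=1)
Line 9: ['plane', 'if'] (min_width=8, slack=2)
Line 10: ['grass', 'up'] (min_width=8, slack=2)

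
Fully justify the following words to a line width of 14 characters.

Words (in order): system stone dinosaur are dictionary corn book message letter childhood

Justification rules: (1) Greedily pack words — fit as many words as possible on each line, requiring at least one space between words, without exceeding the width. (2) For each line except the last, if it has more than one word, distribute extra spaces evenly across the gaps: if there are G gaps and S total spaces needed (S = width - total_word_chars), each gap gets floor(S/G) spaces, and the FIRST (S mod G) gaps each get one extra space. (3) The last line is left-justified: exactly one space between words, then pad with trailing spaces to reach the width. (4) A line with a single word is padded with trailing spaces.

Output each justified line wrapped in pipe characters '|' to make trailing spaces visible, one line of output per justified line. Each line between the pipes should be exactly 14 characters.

Answer: |system   stone|
|dinosaur   are|
|dictionary    |
|corn      book|
|message letter|
|childhood     |

Derivation:
Line 1: ['system', 'stone'] (min_width=12, slack=2)
Line 2: ['dinosaur', 'are'] (min_width=12, slack=2)
Line 3: ['dictionary'] (min_width=10, slack=4)
Line 4: ['corn', 'book'] (min_width=9, slack=5)
Line 5: ['message', 'letter'] (min_width=14, slack=0)
Line 6: ['childhood'] (min_width=9, slack=5)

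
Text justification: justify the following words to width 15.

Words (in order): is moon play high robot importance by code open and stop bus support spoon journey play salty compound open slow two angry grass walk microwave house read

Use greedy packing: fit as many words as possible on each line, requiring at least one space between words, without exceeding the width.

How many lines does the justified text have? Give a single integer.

Answer: 12

Derivation:
Line 1: ['is', 'moon', 'play'] (min_width=12, slack=3)
Line 2: ['high', 'robot'] (min_width=10, slack=5)
Line 3: ['importance', 'by'] (min_width=13, slack=2)
Line 4: ['code', 'open', 'and'] (min_width=13, slack=2)
Line 5: ['stop', 'bus'] (min_width=8, slack=7)
Line 6: ['support', 'spoon'] (min_width=13, slack=2)
Line 7: ['journey', 'play'] (min_width=12, slack=3)
Line 8: ['salty', 'compound'] (min_width=14, slack=1)
Line 9: ['open', 'slow', 'two'] (min_width=13, slack=2)
Line 10: ['angry', 'grass'] (min_width=11, slack=4)
Line 11: ['walk', 'microwave'] (min_width=14, slack=1)
Line 12: ['house', 'read'] (min_width=10, slack=5)
Total lines: 12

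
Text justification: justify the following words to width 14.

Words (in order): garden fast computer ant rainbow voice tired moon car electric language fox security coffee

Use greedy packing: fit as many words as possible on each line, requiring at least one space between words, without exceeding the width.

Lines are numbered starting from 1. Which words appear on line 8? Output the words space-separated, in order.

Line 1: ['garden', 'fast'] (min_width=11, slack=3)
Line 2: ['computer', 'ant'] (min_width=12, slack=2)
Line 3: ['rainbow', 'voice'] (min_width=13, slack=1)
Line 4: ['tired', 'moon', 'car'] (min_width=14, slack=0)
Line 5: ['electric'] (min_width=8, slack=6)
Line 6: ['language', 'fox'] (min_width=12, slack=2)
Line 7: ['security'] (min_width=8, slack=6)
Line 8: ['coffee'] (min_width=6, slack=8)

Answer: coffee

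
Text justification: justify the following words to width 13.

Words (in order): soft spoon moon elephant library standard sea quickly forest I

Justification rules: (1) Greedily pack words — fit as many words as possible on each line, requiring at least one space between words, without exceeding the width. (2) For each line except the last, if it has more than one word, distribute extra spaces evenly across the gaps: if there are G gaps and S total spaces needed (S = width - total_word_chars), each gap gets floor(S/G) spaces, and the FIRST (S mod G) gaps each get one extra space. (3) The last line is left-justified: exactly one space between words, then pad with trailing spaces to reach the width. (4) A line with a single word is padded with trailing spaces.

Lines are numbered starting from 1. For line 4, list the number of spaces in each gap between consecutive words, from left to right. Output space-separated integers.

Line 1: ['soft', 'spoon'] (min_width=10, slack=3)
Line 2: ['moon', 'elephant'] (min_width=13, slack=0)
Line 3: ['library'] (min_width=7, slack=6)
Line 4: ['standard', 'sea'] (min_width=12, slack=1)
Line 5: ['quickly'] (min_width=7, slack=6)
Line 6: ['forest', 'I'] (min_width=8, slack=5)

Answer: 2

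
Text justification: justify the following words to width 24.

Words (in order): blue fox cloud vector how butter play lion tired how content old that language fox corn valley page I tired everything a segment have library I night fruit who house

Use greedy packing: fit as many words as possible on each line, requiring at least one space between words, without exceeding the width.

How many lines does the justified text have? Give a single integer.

Answer: 8

Derivation:
Line 1: ['blue', 'fox', 'cloud', 'vector'] (min_width=21, slack=3)
Line 2: ['how', 'butter', 'play', 'lion'] (min_width=20, slack=4)
Line 3: ['tired', 'how', 'content', 'old'] (min_width=21, slack=3)
Line 4: ['that', 'language', 'fox', 'corn'] (min_width=22, slack=2)
Line 5: ['valley', 'page', 'I', 'tired'] (min_width=19, slack=5)
Line 6: ['everything', 'a', 'segment'] (min_width=20, slack=4)
Line 7: ['have', 'library', 'I', 'night'] (min_width=20, slack=4)
Line 8: ['fruit', 'who', 'house'] (min_width=15, slack=9)
Total lines: 8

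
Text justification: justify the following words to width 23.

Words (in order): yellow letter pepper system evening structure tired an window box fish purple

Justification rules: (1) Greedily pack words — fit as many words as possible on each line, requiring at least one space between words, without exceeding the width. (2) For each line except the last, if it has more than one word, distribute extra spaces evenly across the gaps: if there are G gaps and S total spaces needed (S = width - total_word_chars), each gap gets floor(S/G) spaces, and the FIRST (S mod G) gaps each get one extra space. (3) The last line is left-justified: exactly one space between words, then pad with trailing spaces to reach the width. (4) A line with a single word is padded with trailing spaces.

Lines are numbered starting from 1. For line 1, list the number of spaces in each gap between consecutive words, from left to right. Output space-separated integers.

Answer: 3 2

Derivation:
Line 1: ['yellow', 'letter', 'pepper'] (min_width=20, slack=3)
Line 2: ['system', 'evening'] (min_width=14, slack=9)
Line 3: ['structure', 'tired', 'an'] (min_width=18, slack=5)
Line 4: ['window', 'box', 'fish', 'purple'] (min_width=22, slack=1)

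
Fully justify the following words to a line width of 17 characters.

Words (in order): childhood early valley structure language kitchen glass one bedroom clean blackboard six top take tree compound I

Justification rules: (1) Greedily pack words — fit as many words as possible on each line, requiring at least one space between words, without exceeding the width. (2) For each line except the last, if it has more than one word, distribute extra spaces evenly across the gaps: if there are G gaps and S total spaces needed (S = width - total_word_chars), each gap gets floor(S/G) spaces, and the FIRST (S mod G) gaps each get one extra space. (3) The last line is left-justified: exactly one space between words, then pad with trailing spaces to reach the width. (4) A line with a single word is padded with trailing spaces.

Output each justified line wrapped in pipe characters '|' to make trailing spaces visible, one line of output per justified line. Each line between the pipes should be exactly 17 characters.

Answer: |childhood   early|
|valley  structure|
|language  kitchen|
|glass one bedroom|
|clean  blackboard|
|six top take tree|
|compound I       |

Derivation:
Line 1: ['childhood', 'early'] (min_width=15, slack=2)
Line 2: ['valley', 'structure'] (min_width=16, slack=1)
Line 3: ['language', 'kitchen'] (min_width=16, slack=1)
Line 4: ['glass', 'one', 'bedroom'] (min_width=17, slack=0)
Line 5: ['clean', 'blackboard'] (min_width=16, slack=1)
Line 6: ['six', 'top', 'take', 'tree'] (min_width=17, slack=0)
Line 7: ['compound', 'I'] (min_width=10, slack=7)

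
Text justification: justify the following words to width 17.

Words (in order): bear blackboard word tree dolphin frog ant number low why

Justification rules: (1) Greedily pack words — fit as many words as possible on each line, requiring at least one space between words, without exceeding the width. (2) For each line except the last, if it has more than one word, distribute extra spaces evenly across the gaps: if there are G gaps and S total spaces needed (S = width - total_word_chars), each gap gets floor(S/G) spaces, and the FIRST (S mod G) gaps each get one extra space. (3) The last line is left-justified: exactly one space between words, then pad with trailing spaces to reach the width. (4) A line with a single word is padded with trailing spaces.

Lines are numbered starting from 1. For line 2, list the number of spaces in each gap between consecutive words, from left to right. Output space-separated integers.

Line 1: ['bear', 'blackboard'] (min_width=15, slack=2)
Line 2: ['word', 'tree', 'dolphin'] (min_width=17, slack=0)
Line 3: ['frog', 'ant', 'number'] (min_width=15, slack=2)
Line 4: ['low', 'why'] (min_width=7, slack=10)

Answer: 1 1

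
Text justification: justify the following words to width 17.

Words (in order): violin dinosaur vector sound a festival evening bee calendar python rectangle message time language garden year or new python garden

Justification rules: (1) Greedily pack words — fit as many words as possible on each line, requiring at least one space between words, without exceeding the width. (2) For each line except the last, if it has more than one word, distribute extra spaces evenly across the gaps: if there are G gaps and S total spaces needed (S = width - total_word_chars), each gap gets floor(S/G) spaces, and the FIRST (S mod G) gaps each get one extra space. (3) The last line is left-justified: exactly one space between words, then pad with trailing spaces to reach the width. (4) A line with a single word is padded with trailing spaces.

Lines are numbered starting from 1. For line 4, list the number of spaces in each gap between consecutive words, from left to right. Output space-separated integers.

Answer: 6

Derivation:
Line 1: ['violin', 'dinosaur'] (min_width=15, slack=2)
Line 2: ['vector', 'sound', 'a'] (min_width=14, slack=3)
Line 3: ['festival', 'evening'] (min_width=16, slack=1)
Line 4: ['bee', 'calendar'] (min_width=12, slack=5)
Line 5: ['python', 'rectangle'] (min_width=16, slack=1)
Line 6: ['message', 'time'] (min_width=12, slack=5)
Line 7: ['language', 'garden'] (min_width=15, slack=2)
Line 8: ['year', 'or', 'new'] (min_width=11, slack=6)
Line 9: ['python', 'garden'] (min_width=13, slack=4)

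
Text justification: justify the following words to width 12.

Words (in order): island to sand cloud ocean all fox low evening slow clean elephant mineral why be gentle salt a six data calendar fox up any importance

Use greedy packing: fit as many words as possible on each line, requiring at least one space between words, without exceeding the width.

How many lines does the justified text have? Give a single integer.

Line 1: ['island', 'to'] (min_width=9, slack=3)
Line 2: ['sand', 'cloud'] (min_width=10, slack=2)
Line 3: ['ocean', 'all'] (min_width=9, slack=3)
Line 4: ['fox', 'low'] (min_width=7, slack=5)
Line 5: ['evening', 'slow'] (min_width=12, slack=0)
Line 6: ['clean'] (min_width=5, slack=7)
Line 7: ['elephant'] (min_width=8, slack=4)
Line 8: ['mineral', 'why'] (min_width=11, slack=1)
Line 9: ['be', 'gentle'] (min_width=9, slack=3)
Line 10: ['salt', 'a', 'six'] (min_width=10, slack=2)
Line 11: ['data'] (min_width=4, slack=8)
Line 12: ['calendar', 'fox'] (min_width=12, slack=0)
Line 13: ['up', 'any'] (min_width=6, slack=6)
Line 14: ['importance'] (min_width=10, slack=2)
Total lines: 14

Answer: 14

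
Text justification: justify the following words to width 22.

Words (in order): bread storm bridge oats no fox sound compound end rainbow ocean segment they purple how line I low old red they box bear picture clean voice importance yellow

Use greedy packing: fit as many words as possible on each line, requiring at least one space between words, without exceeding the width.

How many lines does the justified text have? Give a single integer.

Line 1: ['bread', 'storm', 'bridge'] (min_width=18, slack=4)
Line 2: ['oats', 'no', 'fox', 'sound'] (min_width=17, slack=5)
Line 3: ['compound', 'end', 'rainbow'] (min_width=20, slack=2)
Line 4: ['ocean', 'segment', 'they'] (min_width=18, slack=4)
Line 5: ['purple', 'how', 'line', 'I', 'low'] (min_width=21, slack=1)
Line 6: ['old', 'red', 'they', 'box', 'bear'] (min_width=21, slack=1)
Line 7: ['picture', 'clean', 'voice'] (min_width=19, slack=3)
Line 8: ['importance', 'yellow'] (min_width=17, slack=5)
Total lines: 8

Answer: 8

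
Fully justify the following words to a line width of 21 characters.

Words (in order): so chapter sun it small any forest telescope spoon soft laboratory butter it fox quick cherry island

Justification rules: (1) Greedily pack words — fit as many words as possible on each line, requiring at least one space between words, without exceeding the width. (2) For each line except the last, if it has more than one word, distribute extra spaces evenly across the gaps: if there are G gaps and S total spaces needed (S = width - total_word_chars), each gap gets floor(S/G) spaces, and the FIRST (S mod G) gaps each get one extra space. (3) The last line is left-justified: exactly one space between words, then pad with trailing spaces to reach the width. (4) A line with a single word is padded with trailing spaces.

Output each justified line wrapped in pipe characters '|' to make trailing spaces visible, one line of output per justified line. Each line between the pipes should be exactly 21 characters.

Line 1: ['so', 'chapter', 'sun', 'it'] (min_width=17, slack=4)
Line 2: ['small', 'any', 'forest'] (min_width=16, slack=5)
Line 3: ['telescope', 'spoon', 'soft'] (min_width=20, slack=1)
Line 4: ['laboratory', 'butter', 'it'] (min_width=20, slack=1)
Line 5: ['fox', 'quick', 'cherry'] (min_width=16, slack=5)
Line 6: ['island'] (min_width=6, slack=15)

Answer: |so   chapter  sun  it|
|small    any   forest|
|telescope  spoon soft|
|laboratory  butter it|
|fox    quick   cherry|
|island               |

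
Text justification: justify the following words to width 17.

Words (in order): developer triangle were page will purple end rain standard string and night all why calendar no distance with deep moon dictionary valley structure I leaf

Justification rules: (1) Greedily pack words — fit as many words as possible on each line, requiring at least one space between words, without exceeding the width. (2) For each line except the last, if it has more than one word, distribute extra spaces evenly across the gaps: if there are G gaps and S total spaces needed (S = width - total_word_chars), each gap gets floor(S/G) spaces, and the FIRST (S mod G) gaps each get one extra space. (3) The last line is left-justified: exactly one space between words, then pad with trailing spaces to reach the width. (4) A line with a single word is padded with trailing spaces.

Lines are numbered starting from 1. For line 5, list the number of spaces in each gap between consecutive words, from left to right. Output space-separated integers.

Answer: 2 1

Derivation:
Line 1: ['developer'] (min_width=9, slack=8)
Line 2: ['triangle', 'were'] (min_width=13, slack=4)
Line 3: ['page', 'will', 'purple'] (min_width=16, slack=1)
Line 4: ['end', 'rain', 'standard'] (min_width=17, slack=0)
Line 5: ['string', 'and', 'night'] (min_width=16, slack=1)
Line 6: ['all', 'why', 'calendar'] (min_width=16, slack=1)
Line 7: ['no', 'distance', 'with'] (min_width=16, slack=1)
Line 8: ['deep', 'moon'] (min_width=9, slack=8)
Line 9: ['dictionary', 'valley'] (min_width=17, slack=0)
Line 10: ['structure', 'I', 'leaf'] (min_width=16, slack=1)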